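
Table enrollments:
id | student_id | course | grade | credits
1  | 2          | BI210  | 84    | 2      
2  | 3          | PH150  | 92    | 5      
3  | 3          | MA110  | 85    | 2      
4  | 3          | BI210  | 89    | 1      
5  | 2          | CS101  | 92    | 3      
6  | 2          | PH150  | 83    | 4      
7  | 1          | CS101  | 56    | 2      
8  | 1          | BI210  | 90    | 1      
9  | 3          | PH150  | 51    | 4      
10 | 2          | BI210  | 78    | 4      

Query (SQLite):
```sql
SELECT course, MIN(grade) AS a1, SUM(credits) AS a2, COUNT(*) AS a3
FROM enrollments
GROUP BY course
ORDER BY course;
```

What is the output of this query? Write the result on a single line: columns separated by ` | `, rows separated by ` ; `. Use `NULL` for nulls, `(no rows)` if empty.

Group enrollments by course.
Per group compute: MIN(grade), SUM(credits), COUNT(*).
  BI210: ids {1, 4, 8, 10} → MIN(grade)=78, SUM(credits)=8, COUNT(*)=4
  CS101: ids {5, 7} → MIN(grade)=56, SUM(credits)=5, COUNT(*)=2
  MA110: ids {3} → MIN(grade)=85, SUM(credits)=2, COUNT(*)=1
  PH150: ids {2, 6, 9} → MIN(grade)=51, SUM(credits)=13, COUNT(*)=3

BI210 | 78 | 8 | 4 ; CS101 | 56 | 5 | 2 ; MA110 | 85 | 2 | 1 ; PH150 | 51 | 13 | 3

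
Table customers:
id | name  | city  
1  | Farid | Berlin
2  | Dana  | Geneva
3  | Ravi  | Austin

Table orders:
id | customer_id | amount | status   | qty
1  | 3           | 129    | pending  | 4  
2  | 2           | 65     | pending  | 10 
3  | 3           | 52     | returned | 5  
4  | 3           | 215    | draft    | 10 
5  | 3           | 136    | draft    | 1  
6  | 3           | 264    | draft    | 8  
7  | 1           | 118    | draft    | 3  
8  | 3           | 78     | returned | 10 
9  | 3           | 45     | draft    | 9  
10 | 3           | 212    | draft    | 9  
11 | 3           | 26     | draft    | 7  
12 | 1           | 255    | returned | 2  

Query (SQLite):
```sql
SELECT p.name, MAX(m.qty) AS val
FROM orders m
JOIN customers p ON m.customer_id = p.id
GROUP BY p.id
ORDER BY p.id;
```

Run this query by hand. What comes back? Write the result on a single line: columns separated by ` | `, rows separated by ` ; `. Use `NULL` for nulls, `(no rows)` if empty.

Farid | 3 ; Dana | 10 ; Ravi | 10

Join each orders row to its customers via customer_id.
Group joined rows by customers.id; compute MAX(m.qty) per group.
  1: ids {7, 12} → MAX(m.qty)=3
  2: ids {2} → MAX(m.qty)=10
  3: ids {1, 3, 4, 5, 6, 8, 9, 10, 11} → MAX(m.qty)=10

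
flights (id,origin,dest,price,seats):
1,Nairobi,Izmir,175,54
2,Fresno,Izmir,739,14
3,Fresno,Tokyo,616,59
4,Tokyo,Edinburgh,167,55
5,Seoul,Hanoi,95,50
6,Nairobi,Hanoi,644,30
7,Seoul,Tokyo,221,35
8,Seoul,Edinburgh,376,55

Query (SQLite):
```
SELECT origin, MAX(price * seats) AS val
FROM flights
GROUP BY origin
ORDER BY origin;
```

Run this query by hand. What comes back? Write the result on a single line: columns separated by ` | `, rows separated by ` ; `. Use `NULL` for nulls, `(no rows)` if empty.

For each row compute price * seats.
Group by origin; take MAX of the expression per group.
  Fresno: ids {2, 3} → MAX(price * seats)=36344
  Nairobi: ids {1, 6} → MAX(price * seats)=19320
  Seoul: ids {5, 7, 8} → MAX(price * seats)=20680
  Tokyo: ids {4} → MAX(price * seats)=9185

Fresno | 36344 ; Nairobi | 19320 ; Seoul | 20680 ; Tokyo | 9185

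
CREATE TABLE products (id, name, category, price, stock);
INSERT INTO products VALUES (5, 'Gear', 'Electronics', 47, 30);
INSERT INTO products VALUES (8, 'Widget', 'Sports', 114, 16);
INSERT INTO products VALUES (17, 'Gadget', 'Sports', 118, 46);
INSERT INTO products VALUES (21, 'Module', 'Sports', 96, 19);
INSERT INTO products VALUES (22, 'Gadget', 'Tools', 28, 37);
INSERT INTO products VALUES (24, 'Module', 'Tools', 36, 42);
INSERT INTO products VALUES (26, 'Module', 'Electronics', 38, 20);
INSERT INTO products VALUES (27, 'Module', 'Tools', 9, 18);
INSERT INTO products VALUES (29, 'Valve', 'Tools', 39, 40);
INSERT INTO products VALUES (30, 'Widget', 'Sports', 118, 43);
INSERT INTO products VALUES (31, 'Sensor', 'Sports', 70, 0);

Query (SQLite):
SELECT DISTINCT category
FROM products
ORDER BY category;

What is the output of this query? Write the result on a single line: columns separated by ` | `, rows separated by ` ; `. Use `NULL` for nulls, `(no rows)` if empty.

Collect distinct category values from products.

Electronics ; Sports ; Tools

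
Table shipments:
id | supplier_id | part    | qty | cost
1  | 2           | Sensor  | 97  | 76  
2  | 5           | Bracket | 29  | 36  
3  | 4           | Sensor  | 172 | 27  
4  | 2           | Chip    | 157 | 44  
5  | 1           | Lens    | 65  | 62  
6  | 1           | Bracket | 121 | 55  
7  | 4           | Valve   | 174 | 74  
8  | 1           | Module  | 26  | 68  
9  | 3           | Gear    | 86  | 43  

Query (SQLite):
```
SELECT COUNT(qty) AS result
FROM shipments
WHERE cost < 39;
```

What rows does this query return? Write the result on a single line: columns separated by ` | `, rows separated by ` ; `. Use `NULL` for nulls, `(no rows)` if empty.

2

Rows where cost < 39 → qty values: [29, 172].
COUNT(qty) counts non-NULL values → 2.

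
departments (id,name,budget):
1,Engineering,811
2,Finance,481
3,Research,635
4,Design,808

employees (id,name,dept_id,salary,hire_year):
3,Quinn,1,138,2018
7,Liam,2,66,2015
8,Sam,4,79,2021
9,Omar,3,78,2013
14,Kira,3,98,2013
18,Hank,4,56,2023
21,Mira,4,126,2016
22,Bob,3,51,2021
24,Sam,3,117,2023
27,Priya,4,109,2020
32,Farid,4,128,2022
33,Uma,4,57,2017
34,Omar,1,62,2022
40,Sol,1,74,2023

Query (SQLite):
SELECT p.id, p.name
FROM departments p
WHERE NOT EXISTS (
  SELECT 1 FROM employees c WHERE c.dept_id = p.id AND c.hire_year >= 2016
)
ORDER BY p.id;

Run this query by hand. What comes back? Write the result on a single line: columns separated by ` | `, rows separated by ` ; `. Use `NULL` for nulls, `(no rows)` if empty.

For each departments row, check whether any employees with matching dept_id has hire_year >= 2016.
Keep rows where that is false.

2 | Finance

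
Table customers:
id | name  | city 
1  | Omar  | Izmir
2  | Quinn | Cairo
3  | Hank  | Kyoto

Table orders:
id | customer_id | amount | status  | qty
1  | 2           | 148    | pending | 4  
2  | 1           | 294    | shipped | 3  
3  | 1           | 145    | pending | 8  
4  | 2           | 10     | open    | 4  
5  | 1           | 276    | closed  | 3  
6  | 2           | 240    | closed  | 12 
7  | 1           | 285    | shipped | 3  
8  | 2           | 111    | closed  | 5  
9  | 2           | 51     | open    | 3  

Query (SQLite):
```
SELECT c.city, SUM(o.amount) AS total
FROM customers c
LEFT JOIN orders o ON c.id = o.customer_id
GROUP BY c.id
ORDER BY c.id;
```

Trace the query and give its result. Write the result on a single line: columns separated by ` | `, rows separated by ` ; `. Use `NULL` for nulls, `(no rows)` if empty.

Izmir | 1000 ; Cairo | 560 ; Kyoto | NULL

LEFT JOIN keeps every customers row; unmatched ones get NULL for orders columns.
Group by customers.id and compute SUM(o.amount). SUM over an all-NULL group is NULL.
  1: ids {2, 3, 5, 7} → SUM(o.amount)=1000
  2: ids {1, 4, 6, 8, 9} → SUM(o.amount)=560
  3: ids {—} → SUM(o.amount)=NULL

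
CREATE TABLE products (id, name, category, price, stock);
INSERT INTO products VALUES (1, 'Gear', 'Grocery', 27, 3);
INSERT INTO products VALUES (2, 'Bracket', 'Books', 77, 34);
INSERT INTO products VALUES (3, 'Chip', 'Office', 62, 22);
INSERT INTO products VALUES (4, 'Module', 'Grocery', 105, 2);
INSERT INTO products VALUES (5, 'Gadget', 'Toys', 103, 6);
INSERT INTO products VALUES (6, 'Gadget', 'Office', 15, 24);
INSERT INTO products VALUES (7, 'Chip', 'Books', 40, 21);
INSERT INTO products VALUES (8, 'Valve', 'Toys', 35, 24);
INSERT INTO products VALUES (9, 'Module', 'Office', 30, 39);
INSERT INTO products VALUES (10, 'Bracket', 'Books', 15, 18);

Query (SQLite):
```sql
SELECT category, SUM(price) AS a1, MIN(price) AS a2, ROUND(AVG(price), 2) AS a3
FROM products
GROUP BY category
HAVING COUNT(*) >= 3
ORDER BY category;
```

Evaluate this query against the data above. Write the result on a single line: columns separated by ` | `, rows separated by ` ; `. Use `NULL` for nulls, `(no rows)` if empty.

Group products by category.
Per group compute: SUM(price), MIN(price), ROUND(AVG(price), 2).
HAVING: drop groups with fewer than 3 rows.
  Books: ids {2, 7, 10} → SUM(price)=132, MIN(price)=15, ROUND(AVG(price), 2)=44
  Grocery: ids {1, 4} → SUM(price)=132, MIN(price)=27, ROUND(AVG(price), 2)=66
  Office: ids {3, 6, 9} → SUM(price)=107, MIN(price)=15, ROUND(AVG(price), 2)=35.67
  Toys: ids {5, 8} → SUM(price)=138, MIN(price)=35, ROUND(AVG(price), 2)=69

Books | 132 | 15 | 44 ; Office | 107 | 15 | 35.67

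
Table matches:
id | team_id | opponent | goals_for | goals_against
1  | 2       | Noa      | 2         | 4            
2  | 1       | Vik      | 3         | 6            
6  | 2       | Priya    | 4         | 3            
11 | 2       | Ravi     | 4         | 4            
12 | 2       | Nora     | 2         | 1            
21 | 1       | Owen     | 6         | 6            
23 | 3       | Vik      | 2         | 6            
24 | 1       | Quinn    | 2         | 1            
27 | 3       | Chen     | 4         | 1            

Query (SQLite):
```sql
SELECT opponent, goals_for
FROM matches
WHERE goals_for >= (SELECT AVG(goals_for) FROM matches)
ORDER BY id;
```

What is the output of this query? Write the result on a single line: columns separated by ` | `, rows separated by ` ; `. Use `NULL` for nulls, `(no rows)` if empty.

Priya | 4 ; Ravi | 4 ; Owen | 6 ; Chen | 4

Scalar subquery: AVG(goals_for) over all matches rows = 3.222222 (≈; comparison uses full precision).
Keep rows where goals_for >= that value.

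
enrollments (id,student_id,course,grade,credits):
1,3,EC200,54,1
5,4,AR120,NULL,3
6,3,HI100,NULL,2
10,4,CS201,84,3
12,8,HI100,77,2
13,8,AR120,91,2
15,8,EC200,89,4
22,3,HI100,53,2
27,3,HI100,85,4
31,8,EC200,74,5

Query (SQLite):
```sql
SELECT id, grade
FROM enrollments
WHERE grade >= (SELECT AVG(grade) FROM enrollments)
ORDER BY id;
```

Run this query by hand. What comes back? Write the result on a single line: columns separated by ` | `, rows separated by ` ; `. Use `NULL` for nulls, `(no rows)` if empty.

Scalar subquery: AVG(grade) over all enrollments rows = 75.875.
Keep rows where grade >= that value.

10 | 84 ; 12 | 77 ; 13 | 91 ; 15 | 89 ; 27 | 85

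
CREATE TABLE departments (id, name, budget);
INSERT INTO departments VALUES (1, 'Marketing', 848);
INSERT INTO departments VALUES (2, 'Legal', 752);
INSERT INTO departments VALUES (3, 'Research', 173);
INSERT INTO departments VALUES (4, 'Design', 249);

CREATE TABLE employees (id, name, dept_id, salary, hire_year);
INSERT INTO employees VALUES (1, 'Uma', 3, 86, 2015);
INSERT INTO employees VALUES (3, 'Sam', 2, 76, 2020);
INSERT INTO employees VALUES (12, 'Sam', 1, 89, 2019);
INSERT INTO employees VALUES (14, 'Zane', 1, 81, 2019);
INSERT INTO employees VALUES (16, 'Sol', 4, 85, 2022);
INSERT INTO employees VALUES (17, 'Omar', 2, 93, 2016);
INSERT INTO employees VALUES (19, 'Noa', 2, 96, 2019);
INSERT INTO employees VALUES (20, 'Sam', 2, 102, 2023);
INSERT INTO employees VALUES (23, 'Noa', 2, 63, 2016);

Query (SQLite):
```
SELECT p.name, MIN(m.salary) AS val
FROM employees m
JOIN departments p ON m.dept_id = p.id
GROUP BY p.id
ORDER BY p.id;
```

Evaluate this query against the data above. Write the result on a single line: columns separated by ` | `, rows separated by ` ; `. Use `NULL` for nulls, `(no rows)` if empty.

Join each employees row to its departments via dept_id.
Group joined rows by departments.id; compute MIN(m.salary) per group.
  1: ids {12, 14} → MIN(m.salary)=81
  2: ids {3, 17, 19, 20, 23} → MIN(m.salary)=63
  3: ids {1} → MIN(m.salary)=86
  4: ids {16} → MIN(m.salary)=85

Marketing | 81 ; Legal | 63 ; Research | 86 ; Design | 85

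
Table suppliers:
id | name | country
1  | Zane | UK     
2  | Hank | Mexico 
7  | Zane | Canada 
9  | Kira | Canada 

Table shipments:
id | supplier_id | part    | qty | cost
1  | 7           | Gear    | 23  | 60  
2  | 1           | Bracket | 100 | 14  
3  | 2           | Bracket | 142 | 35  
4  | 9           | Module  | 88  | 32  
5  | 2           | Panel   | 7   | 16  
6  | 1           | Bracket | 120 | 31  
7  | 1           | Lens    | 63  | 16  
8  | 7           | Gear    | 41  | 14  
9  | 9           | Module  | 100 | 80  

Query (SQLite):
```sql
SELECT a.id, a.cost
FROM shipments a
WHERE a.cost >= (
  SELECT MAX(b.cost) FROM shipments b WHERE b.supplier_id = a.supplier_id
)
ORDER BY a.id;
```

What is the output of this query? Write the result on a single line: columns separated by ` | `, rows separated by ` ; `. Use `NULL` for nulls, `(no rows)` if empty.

1 | 60 ; 3 | 35 ; 6 | 31 ; 9 | 80

For each shipments row a, compute MAX(cost) over rows sharing a.supplier_id.
Keep row a if a.cost >= that per-group MAX.
  supplier_id=1: MAX(cost) = 31
  supplier_id=2: MAX(cost) = 35
  supplier_id=7: MAX(cost) = 60
  supplier_id=9: MAX(cost) = 80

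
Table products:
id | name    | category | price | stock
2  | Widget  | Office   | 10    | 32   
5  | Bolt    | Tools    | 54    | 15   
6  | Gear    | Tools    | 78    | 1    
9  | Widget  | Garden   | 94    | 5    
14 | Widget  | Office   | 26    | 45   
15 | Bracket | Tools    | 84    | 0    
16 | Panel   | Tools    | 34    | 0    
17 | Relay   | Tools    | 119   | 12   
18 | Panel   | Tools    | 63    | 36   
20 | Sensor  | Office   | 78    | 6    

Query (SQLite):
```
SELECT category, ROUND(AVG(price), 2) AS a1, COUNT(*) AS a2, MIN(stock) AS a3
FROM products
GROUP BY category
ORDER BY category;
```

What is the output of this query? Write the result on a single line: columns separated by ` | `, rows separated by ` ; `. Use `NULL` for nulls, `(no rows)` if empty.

Group products by category.
Per group compute: ROUND(AVG(price), 2), COUNT(*), MIN(stock).
  Garden: ids {9} → ROUND(AVG(price), 2)=94, COUNT(*)=1, MIN(stock)=5
  Office: ids {2, 14, 20} → ROUND(AVG(price), 2)=38, COUNT(*)=3, MIN(stock)=6
  Tools: ids {5, 6, 15, 16, 17, 18} → ROUND(AVG(price), 2)=72, COUNT(*)=6, MIN(stock)=0

Garden | 94 | 1 | 5 ; Office | 38 | 3 | 6 ; Tools | 72 | 6 | 0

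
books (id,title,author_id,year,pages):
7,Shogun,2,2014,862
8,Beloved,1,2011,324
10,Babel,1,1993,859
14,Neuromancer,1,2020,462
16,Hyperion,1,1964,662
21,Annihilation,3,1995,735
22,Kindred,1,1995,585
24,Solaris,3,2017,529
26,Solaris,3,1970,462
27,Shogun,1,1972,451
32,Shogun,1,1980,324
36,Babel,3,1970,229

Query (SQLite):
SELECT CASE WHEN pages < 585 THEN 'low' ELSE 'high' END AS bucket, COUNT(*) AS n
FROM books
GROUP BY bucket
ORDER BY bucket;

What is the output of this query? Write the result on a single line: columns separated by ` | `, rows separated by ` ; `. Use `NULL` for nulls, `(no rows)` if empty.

high | 5 ; low | 7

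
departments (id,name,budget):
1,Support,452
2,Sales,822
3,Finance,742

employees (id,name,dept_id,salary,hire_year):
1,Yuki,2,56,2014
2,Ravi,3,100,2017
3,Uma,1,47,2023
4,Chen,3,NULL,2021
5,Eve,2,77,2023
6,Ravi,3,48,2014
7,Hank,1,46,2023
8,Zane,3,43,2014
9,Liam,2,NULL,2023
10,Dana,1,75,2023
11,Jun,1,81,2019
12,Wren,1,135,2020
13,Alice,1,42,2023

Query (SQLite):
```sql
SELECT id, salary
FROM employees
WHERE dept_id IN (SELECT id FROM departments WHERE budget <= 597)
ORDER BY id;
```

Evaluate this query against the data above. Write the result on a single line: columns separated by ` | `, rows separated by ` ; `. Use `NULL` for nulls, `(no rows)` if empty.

3 | 47 ; 7 | 46 ; 10 | 75 ; 11 | 81 ; 12 | 135 ; 13 | 42

Inner query: departments.id where budget <= 597.
Outer: keep employees rows whose dept_id is in that set.
Inner query → {1}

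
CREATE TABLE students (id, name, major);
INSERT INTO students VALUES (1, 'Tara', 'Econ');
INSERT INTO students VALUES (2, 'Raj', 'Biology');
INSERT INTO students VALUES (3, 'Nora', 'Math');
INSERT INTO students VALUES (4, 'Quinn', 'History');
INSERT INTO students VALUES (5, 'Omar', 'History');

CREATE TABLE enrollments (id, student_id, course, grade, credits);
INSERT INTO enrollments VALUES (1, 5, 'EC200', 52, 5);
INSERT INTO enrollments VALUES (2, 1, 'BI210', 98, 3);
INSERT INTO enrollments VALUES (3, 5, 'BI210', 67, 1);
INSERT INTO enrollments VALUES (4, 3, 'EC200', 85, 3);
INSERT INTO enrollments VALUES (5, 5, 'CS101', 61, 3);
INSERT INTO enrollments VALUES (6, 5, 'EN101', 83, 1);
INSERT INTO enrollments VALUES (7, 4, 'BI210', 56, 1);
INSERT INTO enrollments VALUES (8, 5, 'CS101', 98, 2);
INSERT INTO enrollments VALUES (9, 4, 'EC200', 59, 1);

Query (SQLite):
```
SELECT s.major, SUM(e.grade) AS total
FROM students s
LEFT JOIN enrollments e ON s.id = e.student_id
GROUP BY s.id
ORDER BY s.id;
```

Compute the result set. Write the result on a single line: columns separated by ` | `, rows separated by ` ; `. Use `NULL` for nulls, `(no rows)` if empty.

LEFT JOIN keeps every students row; unmatched ones get NULL for enrollments columns.
Group by students.id and compute SUM(e.grade). SUM over an all-NULL group is NULL.
  1: ids {2} → SUM(e.grade)=98
  2: ids {—} → SUM(e.grade)=NULL
  3: ids {4} → SUM(e.grade)=85
  4: ids {7, 9} → SUM(e.grade)=115
  5: ids {1, 3, 5, 6, 8} → SUM(e.grade)=361

Econ | 98 ; Biology | NULL ; Math | 85 ; History | 115 ; History | 361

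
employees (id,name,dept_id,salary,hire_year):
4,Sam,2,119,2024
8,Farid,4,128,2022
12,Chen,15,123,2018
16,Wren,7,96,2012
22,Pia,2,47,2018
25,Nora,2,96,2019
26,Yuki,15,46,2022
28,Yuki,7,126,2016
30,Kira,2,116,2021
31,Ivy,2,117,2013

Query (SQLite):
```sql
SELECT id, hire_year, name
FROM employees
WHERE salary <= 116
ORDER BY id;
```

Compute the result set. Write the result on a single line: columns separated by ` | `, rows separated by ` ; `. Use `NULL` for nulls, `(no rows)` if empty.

16 | 2012 | Wren ; 22 | 2018 | Pia ; 25 | 2019 | Nora ; 26 | 2022 | Yuki ; 30 | 2021 | Kira

salary <= 116: ids {16, 22, 25, 26, 30}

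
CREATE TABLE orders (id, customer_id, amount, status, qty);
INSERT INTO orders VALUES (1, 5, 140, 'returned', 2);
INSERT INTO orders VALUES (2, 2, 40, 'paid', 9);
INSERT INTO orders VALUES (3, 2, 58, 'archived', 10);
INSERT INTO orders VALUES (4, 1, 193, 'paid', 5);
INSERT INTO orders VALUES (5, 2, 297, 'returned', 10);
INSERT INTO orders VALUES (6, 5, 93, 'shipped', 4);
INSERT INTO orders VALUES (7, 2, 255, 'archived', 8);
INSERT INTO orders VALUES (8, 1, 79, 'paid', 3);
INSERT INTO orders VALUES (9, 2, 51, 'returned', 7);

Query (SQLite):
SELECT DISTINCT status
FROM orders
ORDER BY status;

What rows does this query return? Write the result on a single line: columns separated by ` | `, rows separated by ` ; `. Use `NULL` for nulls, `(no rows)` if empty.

archived ; paid ; returned ; shipped

Collect distinct status values from orders.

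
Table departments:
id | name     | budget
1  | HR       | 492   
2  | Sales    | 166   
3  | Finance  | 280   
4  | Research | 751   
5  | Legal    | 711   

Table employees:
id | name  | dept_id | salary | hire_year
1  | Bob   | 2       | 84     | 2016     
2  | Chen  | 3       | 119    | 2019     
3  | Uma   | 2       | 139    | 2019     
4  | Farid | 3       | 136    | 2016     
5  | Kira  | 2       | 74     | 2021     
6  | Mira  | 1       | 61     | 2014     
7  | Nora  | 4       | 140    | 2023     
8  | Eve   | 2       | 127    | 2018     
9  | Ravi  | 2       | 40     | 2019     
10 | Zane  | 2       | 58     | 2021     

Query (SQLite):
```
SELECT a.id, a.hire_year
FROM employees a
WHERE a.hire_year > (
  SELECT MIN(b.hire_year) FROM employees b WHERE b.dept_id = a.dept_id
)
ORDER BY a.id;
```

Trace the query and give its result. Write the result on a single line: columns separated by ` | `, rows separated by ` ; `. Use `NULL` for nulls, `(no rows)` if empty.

2 | 2019 ; 3 | 2019 ; 5 | 2021 ; 8 | 2018 ; 9 | 2019 ; 10 | 2021

For each employees row a, compute MIN(hire_year) over rows sharing a.dept_id.
Keep row a if a.hire_year > that per-group MIN.
  dept_id=1: MIN(hire_year) = 2014
  dept_id=2: MIN(hire_year) = 2016
  dept_id=3: MIN(hire_year) = 2016
  dept_id=4: MIN(hire_year) = 2023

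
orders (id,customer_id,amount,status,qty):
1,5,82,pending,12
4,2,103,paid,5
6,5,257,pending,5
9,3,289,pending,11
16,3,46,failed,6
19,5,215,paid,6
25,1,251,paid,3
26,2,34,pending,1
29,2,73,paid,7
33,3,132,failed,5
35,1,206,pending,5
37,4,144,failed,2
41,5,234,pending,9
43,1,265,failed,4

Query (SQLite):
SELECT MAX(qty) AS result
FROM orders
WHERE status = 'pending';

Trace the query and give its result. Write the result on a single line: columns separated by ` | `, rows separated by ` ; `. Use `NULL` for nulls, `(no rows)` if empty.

12

Rows where status='pending' → qty values: [12, 5, 11, 1, 5, 9].
MAX of non-NULL values = 12.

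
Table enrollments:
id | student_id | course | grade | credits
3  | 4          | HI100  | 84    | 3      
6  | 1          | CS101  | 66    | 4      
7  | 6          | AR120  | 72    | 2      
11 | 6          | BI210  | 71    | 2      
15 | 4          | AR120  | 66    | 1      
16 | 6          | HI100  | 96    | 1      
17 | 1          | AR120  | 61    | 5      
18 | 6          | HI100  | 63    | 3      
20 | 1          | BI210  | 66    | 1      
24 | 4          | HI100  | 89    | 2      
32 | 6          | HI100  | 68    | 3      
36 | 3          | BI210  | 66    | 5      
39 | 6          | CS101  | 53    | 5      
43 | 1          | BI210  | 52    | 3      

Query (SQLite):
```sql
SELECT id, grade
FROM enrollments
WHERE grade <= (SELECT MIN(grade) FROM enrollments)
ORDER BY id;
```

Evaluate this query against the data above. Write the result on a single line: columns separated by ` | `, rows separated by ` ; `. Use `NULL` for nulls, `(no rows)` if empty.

Scalar subquery: MIN(grade) over all enrollments rows = 52.
Keep rows where grade <= that value.

43 | 52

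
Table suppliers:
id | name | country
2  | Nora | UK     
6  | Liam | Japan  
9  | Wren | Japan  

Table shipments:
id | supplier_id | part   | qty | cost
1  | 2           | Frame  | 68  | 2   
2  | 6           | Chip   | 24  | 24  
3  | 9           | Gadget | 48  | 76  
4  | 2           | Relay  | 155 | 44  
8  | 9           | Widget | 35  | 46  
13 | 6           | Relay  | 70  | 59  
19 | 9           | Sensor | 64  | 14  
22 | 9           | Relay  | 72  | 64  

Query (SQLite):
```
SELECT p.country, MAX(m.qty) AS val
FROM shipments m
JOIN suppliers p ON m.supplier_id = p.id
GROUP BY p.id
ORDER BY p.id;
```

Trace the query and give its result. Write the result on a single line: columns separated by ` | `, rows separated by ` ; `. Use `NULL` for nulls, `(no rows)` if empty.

UK | 155 ; Japan | 70 ; Japan | 72

Join each shipments row to its suppliers via supplier_id.
Group joined rows by suppliers.id; compute MAX(m.qty) per group.
  2: ids {1, 4} → MAX(m.qty)=155
  6: ids {2, 13} → MAX(m.qty)=70
  9: ids {3, 8, 19, 22} → MAX(m.qty)=72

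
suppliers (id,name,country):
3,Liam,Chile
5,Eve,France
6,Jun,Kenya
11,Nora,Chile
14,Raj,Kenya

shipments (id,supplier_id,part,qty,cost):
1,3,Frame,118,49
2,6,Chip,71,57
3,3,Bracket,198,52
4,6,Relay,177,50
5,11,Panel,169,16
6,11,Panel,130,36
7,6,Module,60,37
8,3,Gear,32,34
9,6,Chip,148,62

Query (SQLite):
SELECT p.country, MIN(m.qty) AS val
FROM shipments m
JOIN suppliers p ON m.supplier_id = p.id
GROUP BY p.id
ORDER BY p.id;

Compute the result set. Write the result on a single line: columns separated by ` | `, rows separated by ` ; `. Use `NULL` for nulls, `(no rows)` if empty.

Join each shipments row to its suppliers via supplier_id.
Group joined rows by suppliers.id; compute MIN(m.qty) per group.
  3: ids {1, 3, 8} → MIN(m.qty)=32
  6: ids {2, 4, 7, 9} → MIN(m.qty)=60
  11: ids {5, 6} → MIN(m.qty)=130

Chile | 32 ; Kenya | 60 ; Chile | 130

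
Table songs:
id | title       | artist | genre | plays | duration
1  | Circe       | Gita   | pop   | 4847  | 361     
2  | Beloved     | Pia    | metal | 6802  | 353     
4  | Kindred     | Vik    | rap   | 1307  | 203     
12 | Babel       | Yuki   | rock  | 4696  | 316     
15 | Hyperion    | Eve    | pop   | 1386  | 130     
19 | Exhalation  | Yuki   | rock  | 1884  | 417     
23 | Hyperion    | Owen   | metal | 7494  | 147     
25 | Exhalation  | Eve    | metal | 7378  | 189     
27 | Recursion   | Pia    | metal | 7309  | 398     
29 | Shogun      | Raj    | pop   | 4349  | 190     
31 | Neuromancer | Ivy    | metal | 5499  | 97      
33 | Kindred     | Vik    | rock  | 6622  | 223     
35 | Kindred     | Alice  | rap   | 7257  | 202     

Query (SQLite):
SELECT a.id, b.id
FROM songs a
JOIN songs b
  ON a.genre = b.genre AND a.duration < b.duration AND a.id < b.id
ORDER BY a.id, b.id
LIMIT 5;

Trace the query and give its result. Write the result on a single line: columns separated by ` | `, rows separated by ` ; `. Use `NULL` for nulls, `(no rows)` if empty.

2 | 27 ; 12 | 19 ; 15 | 29 ; 23 | 25 ; 23 | 27

Pairs (a,b) with same genre, a.duration < b.duration, a.id < b.id.
genre groups: metal:{2,23,25,27,31} pop:{1,15,29} rap:{4,35} rock:{12,19,33}
Ordered by (a.id, b.id); first 5.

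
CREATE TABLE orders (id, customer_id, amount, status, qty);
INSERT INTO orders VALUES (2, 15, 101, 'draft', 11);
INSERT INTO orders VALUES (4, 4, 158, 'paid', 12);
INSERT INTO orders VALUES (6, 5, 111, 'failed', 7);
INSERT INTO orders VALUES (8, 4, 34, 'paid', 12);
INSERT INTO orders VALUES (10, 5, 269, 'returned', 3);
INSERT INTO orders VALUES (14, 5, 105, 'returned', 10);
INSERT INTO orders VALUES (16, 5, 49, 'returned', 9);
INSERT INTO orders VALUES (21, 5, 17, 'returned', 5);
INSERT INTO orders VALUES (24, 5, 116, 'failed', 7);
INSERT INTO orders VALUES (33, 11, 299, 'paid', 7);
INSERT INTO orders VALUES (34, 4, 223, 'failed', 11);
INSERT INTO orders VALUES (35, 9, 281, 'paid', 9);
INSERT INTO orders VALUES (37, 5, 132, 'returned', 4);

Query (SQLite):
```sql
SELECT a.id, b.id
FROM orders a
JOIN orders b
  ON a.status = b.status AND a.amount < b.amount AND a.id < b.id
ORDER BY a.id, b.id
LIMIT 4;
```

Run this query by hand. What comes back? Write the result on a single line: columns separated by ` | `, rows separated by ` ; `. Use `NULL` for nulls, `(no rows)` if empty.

Pairs (a,b) with same status, a.amount < b.amount, a.id < b.id.
status groups: draft:{2} failed:{6,24,34} paid:{4,8,33,35} returned:{10,14,16,21,37}
Ordered by (a.id, b.id); first 4.

4 | 33 ; 4 | 35 ; 6 | 24 ; 6 | 34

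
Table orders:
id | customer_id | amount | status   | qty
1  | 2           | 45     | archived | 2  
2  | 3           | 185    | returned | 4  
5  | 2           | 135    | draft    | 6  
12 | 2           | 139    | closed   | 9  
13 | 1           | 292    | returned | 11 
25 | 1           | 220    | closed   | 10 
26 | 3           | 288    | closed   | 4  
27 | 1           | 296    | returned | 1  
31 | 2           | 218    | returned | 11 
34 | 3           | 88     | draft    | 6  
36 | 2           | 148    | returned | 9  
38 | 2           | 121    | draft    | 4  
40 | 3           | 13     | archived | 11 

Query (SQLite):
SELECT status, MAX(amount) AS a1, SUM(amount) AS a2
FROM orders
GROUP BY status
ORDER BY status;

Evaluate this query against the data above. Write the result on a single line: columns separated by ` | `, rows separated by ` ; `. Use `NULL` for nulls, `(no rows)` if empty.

Group orders by status.
Per group compute: MAX(amount), SUM(amount).
  archived: ids {1, 40} → MAX(amount)=45, SUM(amount)=58
  closed: ids {12, 25, 26} → MAX(amount)=288, SUM(amount)=647
  draft: ids {5, 34, 38} → MAX(amount)=135, SUM(amount)=344
  returned: ids {2, 13, 27, 31, 36} → MAX(amount)=296, SUM(amount)=1139

archived | 45 | 58 ; closed | 288 | 647 ; draft | 135 | 344 ; returned | 296 | 1139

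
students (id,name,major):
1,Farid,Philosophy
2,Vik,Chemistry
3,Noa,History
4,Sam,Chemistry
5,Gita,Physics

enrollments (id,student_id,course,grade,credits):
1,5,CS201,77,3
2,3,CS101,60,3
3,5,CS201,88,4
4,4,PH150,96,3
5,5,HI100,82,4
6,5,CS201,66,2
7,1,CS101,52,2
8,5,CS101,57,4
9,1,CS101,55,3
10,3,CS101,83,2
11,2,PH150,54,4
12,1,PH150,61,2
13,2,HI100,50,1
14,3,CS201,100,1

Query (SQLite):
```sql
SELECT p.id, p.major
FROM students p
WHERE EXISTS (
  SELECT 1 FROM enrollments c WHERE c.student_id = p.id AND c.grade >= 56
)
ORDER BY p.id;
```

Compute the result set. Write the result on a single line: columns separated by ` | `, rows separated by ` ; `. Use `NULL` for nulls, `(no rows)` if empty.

1 | Philosophy ; 3 | History ; 4 | Chemistry ; 5 | Physics

For each students row, check whether any enrollments with matching student_id has grade >= 56.
Keep rows where that is true.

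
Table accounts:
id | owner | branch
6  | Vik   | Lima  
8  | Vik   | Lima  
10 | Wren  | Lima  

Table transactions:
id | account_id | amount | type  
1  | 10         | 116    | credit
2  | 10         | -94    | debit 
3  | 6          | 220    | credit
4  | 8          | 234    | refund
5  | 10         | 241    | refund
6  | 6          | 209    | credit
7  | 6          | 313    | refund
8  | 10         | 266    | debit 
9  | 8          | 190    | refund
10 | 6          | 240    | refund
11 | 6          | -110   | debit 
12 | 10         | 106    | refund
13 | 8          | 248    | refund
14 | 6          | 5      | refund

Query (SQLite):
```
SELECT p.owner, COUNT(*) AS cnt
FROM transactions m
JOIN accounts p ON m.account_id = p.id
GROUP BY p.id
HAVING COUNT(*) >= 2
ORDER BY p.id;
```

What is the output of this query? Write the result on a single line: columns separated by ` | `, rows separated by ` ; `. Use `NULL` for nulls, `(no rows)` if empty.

Vik | 6 ; Vik | 3 ; Wren | 5

Join each transactions row to its accounts via account_id.
Group joined rows by accounts.id; compute COUNT(*) per group.
HAVING: keep groups with count ≥ 2.
  6: ids {3, 6, 7, 10, 11, 14} → COUNT(*)=6
  8: ids {4, 9, 13} → COUNT(*)=3
  10: ids {1, 2, 5, 8, 12} → COUNT(*)=5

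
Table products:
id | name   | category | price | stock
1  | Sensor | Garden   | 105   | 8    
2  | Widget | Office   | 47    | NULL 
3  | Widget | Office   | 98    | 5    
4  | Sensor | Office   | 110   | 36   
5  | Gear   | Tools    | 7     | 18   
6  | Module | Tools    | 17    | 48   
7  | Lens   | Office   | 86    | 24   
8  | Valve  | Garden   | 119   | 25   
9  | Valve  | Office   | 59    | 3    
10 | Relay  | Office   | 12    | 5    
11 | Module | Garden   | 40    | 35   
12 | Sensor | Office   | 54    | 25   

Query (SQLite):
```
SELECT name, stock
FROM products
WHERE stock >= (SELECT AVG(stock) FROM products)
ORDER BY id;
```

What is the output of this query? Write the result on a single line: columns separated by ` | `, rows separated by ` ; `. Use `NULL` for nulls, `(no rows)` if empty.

Scalar subquery: AVG(stock) over all products rows = 21.090909 (≈; comparison uses full precision).
Keep rows where stock >= that value.

Sensor | 36 ; Module | 48 ; Lens | 24 ; Valve | 25 ; Module | 35 ; Sensor | 25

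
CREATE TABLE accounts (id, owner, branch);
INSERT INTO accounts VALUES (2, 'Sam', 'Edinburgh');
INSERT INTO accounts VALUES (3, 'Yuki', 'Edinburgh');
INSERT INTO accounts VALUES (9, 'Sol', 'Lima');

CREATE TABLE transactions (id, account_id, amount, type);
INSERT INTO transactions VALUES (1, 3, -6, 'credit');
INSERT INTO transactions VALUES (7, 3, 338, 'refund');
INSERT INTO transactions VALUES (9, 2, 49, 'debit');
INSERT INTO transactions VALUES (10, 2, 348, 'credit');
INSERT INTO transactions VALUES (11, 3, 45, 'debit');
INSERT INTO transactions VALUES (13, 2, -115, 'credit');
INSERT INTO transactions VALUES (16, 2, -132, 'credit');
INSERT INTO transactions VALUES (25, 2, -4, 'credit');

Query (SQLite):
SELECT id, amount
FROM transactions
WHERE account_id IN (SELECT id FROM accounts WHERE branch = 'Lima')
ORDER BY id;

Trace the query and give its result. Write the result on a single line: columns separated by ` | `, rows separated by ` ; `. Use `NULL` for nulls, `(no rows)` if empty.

(no rows)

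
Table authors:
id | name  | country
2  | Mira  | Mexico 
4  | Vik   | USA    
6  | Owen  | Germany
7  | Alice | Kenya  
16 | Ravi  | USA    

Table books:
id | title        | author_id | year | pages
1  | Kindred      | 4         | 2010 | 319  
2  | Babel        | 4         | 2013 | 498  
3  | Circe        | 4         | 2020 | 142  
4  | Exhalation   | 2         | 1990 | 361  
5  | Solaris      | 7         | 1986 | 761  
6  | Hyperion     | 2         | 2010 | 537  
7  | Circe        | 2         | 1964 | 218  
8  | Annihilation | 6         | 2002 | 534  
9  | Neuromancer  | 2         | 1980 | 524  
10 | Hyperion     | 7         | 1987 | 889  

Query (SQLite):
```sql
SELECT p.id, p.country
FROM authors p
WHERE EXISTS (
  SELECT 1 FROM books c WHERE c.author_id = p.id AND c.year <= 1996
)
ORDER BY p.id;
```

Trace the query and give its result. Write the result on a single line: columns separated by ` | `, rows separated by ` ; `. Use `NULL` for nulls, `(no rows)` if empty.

2 | Mexico ; 7 | Kenya

For each authors row, check whether any books with matching author_id has year <= 1996.
Keep rows where that is true.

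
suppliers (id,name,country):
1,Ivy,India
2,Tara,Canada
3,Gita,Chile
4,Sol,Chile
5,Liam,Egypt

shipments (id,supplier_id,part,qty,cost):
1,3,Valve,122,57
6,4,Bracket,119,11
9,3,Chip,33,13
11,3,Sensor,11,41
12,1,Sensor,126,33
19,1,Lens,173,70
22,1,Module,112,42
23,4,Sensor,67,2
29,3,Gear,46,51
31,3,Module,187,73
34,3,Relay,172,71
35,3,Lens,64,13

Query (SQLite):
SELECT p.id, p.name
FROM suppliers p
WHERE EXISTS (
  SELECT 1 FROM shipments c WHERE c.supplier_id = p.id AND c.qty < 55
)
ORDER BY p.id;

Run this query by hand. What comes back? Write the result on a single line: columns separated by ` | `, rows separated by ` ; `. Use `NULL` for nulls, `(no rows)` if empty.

3 | Gita

For each suppliers row, check whether any shipments with matching supplier_id has qty < 55.
Keep rows where that is true.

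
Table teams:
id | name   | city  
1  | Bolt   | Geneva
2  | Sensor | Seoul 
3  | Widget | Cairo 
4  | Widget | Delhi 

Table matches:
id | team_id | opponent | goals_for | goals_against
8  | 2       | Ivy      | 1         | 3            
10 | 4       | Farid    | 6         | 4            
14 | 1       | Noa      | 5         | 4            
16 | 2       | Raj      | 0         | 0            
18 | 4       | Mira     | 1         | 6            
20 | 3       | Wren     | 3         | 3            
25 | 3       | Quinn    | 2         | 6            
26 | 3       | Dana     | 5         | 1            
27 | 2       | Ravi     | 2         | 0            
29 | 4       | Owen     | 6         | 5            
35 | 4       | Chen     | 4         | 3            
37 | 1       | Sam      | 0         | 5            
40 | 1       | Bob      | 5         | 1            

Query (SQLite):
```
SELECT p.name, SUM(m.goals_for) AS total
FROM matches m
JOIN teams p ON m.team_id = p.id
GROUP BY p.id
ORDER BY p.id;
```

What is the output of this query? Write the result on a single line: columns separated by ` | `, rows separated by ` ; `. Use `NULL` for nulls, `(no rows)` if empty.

Join each matches row to its teams via team_id.
Group joined rows by teams.id; compute SUM(m.goals_for) per group.
  1: ids {14, 37, 40} → SUM(m.goals_for)=10
  2: ids {8, 16, 27} → SUM(m.goals_for)=3
  3: ids {20, 25, 26} → SUM(m.goals_for)=10
  4: ids {10, 18, 29, 35} → SUM(m.goals_for)=17

Bolt | 10 ; Sensor | 3 ; Widget | 10 ; Widget | 17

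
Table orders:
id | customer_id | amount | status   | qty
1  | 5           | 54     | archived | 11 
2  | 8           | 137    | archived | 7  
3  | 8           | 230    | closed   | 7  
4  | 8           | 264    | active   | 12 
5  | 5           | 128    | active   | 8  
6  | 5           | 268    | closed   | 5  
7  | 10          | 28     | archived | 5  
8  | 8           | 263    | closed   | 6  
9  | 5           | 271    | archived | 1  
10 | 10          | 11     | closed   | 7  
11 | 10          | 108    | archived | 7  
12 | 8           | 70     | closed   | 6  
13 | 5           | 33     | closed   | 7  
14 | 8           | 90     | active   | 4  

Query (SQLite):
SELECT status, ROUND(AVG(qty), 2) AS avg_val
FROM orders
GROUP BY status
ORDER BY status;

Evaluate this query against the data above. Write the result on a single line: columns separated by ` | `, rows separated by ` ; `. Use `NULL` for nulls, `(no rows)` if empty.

Partition orders by status; compute ROUND(AVG(qty), 2) within each group.
  active: ids {4, 5, 14} → ROUND(AVG(qty), 2)=8
  archived: ids {1, 2, 7, 9, 11} → ROUND(AVG(qty), 2)=6.2
  closed: ids {3, 6, 8, 10, 12, 13} → ROUND(AVG(qty), 2)=6.33

active | 8 ; archived | 6.2 ; closed | 6.33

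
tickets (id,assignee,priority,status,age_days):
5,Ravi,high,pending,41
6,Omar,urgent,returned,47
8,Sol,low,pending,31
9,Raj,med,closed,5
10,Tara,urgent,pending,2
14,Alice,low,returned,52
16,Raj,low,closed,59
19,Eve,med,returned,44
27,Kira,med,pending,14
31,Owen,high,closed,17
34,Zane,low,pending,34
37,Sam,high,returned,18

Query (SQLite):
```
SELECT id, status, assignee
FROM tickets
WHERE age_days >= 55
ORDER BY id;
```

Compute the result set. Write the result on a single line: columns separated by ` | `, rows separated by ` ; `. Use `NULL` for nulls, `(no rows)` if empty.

16 | closed | Raj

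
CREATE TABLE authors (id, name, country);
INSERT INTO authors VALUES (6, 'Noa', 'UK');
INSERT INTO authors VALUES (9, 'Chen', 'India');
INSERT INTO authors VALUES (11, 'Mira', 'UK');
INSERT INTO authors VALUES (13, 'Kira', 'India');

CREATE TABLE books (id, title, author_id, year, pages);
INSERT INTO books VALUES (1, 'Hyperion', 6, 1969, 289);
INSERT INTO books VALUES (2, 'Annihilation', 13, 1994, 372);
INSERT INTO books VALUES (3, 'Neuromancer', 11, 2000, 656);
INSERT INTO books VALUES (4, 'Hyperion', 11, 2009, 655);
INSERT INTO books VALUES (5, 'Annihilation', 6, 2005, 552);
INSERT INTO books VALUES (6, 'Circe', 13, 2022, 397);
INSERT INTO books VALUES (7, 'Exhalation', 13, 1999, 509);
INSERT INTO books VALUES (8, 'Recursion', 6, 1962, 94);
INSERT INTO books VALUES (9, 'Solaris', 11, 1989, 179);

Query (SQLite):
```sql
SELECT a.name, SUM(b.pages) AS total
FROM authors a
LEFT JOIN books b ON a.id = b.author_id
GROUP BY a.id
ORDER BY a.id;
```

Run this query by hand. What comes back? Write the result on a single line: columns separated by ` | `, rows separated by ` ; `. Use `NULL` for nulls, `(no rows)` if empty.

LEFT JOIN keeps every authors row; unmatched ones get NULL for books columns.
Group by authors.id and compute SUM(b.pages). SUM over an all-NULL group is NULL.
  6: ids {1, 5, 8} → SUM(b.pages)=935
  9: ids {—} → SUM(b.pages)=NULL
  11: ids {3, 4, 9} → SUM(b.pages)=1490
  13: ids {2, 6, 7} → SUM(b.pages)=1278

Noa | 935 ; Chen | NULL ; Mira | 1490 ; Kira | 1278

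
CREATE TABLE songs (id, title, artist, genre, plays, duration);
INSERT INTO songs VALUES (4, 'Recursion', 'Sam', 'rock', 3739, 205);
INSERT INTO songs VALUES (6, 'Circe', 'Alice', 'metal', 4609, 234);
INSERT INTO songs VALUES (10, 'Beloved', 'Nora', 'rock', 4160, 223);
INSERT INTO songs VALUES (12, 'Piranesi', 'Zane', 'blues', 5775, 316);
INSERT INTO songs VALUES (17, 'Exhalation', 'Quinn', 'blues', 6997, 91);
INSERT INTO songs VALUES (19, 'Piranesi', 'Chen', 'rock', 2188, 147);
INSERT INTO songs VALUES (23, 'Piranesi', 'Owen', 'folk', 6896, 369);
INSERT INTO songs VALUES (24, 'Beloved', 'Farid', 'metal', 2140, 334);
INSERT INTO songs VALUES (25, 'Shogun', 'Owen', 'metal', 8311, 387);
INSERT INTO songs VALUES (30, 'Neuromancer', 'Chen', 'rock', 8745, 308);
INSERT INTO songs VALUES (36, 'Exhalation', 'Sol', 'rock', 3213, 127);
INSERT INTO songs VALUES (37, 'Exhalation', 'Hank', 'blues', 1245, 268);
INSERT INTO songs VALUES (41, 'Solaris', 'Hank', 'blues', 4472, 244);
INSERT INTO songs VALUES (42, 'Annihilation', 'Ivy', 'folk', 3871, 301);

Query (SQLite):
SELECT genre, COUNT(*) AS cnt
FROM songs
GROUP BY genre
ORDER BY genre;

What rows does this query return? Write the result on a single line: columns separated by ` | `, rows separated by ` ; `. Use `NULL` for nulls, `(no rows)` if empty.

blues | 4 ; folk | 2 ; metal | 3 ; rock | 5

Partition songs by genre; compute COUNT(*) within each group.
  blues: ids {12, 17, 37, 41} → COUNT(*)=4
  folk: ids {23, 42} → COUNT(*)=2
  metal: ids {6, 24, 25} → COUNT(*)=3
  rock: ids {4, 10, 19, 30, 36} → COUNT(*)=5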